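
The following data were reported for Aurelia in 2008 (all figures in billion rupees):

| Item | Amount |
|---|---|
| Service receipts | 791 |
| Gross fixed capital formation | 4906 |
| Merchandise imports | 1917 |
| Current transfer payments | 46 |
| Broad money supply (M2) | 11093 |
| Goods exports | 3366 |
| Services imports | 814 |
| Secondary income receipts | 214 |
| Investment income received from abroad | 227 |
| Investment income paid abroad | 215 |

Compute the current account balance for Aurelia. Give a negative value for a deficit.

1606

Goods balance = 3366 - 1917 = 1449
Services balance = 791 - 814 = -23
Trade balance (goods + services) = 1449 + (-23) = 1426
Net primary income = 227 - 215 = 12
Net secondary income = 214 - 46 = 168
Current account = 1426 + 12 + 168 = 1606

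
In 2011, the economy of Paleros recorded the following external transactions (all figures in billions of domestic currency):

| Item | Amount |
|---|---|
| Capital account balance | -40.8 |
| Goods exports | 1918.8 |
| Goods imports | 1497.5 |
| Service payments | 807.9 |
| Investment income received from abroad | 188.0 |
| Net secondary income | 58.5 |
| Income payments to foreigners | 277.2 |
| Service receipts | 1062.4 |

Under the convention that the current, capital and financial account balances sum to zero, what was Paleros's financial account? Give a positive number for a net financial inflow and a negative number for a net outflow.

Goods balance = 1918.8 - 1497.5 = 421.3
Services balance = 1062.4 - 807.9 = 254.5
Trade balance (goods + services) = 421.3 + 254.5 = 675.8
Net primary income = 188.0 - 277.2 = -89.2
Net secondary income = 58.5
Current account = 675.8 + (-89.2) + 58.5 = 645.1
Financial account = -(645.1 + (-40.8)) = -604.3

-604.3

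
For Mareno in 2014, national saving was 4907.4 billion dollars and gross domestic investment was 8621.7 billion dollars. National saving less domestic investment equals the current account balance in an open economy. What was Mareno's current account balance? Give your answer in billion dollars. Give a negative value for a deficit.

-3714.3

CA = S - I = 4907.4 - 8621.7 = -3714.3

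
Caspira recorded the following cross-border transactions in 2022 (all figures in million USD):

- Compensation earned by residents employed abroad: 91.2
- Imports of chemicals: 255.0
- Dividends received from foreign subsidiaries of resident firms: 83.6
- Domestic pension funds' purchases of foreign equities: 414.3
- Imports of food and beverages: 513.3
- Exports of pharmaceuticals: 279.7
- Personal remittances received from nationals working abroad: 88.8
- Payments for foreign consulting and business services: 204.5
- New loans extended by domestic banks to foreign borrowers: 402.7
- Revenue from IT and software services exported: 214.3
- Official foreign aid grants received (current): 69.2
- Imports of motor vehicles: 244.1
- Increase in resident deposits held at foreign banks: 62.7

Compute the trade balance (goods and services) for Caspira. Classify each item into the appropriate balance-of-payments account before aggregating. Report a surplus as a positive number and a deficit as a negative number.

Goods: 279.7 - 255.0 - 244.1 - 513.3 = -732.7
Services: 214.3 - 204.5 = 9.8
Trade balance = -732.7 + 9.8 = -722.9
(Excluded from the trade balance — primary income: compensation earned by residents employed abroad 91.2, dividends received from foreign subsidiaries of resident firms 83.6; financial account: domestic pension funds' purchases of foreign equities 414.3, new loans extended by domestic banks to foreign borrowers 402.7, increase in resident deposits held at foreign banks 62.7; secondary income: personal remittances received from nationals working abroad 88.8, official foreign aid grants received (current) 69.2.)

-722.9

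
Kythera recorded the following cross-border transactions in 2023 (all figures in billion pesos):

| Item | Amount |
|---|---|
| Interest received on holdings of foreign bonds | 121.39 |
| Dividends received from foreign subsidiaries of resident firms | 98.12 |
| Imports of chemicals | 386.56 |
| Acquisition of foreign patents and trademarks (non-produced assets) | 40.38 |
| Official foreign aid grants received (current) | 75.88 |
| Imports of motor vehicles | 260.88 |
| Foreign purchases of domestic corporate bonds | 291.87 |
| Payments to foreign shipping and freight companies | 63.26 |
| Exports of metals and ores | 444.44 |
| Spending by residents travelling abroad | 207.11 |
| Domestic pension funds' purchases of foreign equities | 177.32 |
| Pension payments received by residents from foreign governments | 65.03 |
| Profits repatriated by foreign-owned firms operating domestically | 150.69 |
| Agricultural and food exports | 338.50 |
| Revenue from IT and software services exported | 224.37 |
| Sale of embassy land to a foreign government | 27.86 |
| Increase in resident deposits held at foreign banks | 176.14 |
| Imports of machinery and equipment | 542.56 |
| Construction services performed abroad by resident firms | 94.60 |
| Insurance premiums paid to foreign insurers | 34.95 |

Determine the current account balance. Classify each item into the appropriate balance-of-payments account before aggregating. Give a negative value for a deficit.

Goods: -542.56 - 260.88 + 338.50 + 444.44 - 386.56 = -407.06
Services: -63.26 + 224.37 + 94.60 - 34.95 - 207.11 = 13.65
Primary income: -150.69 + 98.12 + 121.39 = 68.82
Secondary income: 65.03 + 75.88 = 140.91
Current account = (-407.06) + 13.65 + 68.82 + 140.91 = -183.68
(Excluded from the current account — capital account: acquisition of foreign patents and trademarks (non-produced assets) 40.38, sale of embassy land to a foreign government 27.86; financial account: foreign purchases of domestic corporate bonds 291.87, domestic pension funds' purchases of foreign equities 177.32, increase in resident deposits held at foreign banks 176.14.)

-183.68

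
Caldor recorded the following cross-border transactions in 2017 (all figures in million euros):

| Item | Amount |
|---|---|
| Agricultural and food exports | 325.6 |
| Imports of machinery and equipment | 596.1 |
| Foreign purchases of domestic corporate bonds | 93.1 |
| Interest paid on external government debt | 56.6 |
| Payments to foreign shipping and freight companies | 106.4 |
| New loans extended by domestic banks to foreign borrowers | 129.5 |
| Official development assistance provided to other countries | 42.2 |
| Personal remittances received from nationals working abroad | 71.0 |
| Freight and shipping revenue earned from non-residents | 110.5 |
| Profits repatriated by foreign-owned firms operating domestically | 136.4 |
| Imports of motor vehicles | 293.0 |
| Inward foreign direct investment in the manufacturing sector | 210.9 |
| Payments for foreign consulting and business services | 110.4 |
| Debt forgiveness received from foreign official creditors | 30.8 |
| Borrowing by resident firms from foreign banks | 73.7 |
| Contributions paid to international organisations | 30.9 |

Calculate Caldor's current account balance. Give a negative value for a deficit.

-864.9

Goods: 325.6 - 596.1 - 293.0 = -563.5
Services: 110.5 - 110.4 - 106.4 = -106.3
Primary income: -56.6 - 136.4 = -193.0
Secondary income: -30.9 - 42.2 + 71.0 = -2.1
Current account = (-563.5) + (-106.3) + (-193.0) + (-2.1) = -864.9
(Excluded from the current account — financial account: foreign purchases of domestic corporate bonds 93.1, new loans extended by domestic banks to foreign borrowers 129.5, inward foreign direct investment in the manufacturing sector 210.9, borrowing by resident firms from foreign banks 73.7; capital account: debt forgiveness received from foreign official creditors 30.8.)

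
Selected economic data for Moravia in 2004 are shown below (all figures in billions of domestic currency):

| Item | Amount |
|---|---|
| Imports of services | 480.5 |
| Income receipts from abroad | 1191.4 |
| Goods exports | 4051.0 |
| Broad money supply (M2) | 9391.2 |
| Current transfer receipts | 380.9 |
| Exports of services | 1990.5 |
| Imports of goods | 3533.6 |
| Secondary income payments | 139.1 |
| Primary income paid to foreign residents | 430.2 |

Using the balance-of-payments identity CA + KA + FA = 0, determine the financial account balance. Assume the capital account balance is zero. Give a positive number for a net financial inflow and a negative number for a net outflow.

Goods balance = 4051.0 - 3533.6 = 517.4
Services balance = 1990.5 - 480.5 = 1510.0
Trade balance (goods + services) = 517.4 + 1510.0 = 2027.4
Net primary income = 1191.4 - 430.2 = 761.2
Net secondary income = 380.9 - 139.1 = 241.8
Current account = 2027.4 + 761.2 + 241.8 = 3030.4
Financial account = -(3030.4) = -3030.4

-3030.4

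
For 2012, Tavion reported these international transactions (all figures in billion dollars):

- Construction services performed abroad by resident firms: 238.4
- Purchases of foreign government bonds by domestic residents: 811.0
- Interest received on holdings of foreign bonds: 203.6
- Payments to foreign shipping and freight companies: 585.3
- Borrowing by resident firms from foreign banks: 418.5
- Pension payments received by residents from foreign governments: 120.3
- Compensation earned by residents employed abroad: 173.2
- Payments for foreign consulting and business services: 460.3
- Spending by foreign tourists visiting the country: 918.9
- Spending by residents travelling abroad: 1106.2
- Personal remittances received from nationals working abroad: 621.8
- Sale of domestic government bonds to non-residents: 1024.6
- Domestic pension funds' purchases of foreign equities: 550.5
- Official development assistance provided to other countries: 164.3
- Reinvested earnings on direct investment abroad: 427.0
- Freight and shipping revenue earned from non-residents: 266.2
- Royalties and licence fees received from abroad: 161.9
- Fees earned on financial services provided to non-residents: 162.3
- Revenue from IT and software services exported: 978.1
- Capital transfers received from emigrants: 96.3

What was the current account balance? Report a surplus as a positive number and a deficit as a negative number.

Services: 266.2 + 978.1 + 161.9 + 162.3 + 238.4 - 460.3 - 1106.2 - 585.3 + 918.9 = 574.0
Primary income: 203.6 + 427.0 + 173.2 = 803.8
Secondary income: 120.3 - 164.3 + 621.8 = 577.8
Current account = 574.0 + 803.8 + 577.8 = 1955.6
(Excluded from the current account — financial account: purchases of foreign government bonds by domestic residents 811.0, borrowing by resident firms from foreign banks 418.5, sale of domestic government bonds to non-residents 1024.6, domestic pension funds' purchases of foreign equities 550.5; capital account: capital transfers received from emigrants 96.3.)

1955.6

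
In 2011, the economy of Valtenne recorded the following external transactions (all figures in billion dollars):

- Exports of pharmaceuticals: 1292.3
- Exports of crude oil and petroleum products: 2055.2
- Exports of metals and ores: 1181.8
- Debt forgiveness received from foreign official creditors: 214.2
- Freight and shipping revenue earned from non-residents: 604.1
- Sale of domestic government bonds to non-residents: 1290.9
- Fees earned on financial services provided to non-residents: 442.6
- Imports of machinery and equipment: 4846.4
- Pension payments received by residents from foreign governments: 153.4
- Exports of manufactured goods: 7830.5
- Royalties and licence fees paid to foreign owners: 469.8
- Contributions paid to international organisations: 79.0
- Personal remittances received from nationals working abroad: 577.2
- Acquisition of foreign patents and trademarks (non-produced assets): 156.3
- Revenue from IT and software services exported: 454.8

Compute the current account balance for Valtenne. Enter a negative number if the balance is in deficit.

Goods: 7830.5 + 1181.8 - 4846.4 + 2055.2 + 1292.3 = 7513.4
Services: 454.8 + 442.6 - 469.8 + 604.1 = 1031.7
Secondary income: -79.0 + 153.4 + 577.2 = 651.6
Current account = 7513.4 + 1031.7 + 651.6 = 9196.7
(Excluded from the current account — capital account: debt forgiveness received from foreign official creditors 214.2, acquisition of foreign patents and trademarks (non-produced assets) 156.3; financial account: sale of domestic government bonds to non-residents 1290.9.)

9196.7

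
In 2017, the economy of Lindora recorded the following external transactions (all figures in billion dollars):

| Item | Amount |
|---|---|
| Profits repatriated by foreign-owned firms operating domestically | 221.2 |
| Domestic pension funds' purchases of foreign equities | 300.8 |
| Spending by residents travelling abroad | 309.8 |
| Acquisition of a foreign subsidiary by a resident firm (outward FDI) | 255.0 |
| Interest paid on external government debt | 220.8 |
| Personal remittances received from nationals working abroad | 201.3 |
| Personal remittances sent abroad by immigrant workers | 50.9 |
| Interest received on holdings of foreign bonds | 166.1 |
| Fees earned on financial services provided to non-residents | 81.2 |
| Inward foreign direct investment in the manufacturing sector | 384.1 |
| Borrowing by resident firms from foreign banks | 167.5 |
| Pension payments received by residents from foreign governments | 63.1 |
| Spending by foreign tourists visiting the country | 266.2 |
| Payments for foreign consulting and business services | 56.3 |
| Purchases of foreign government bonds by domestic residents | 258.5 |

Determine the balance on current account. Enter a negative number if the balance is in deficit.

-81.1

Services: -309.8 + 266.2 + 81.2 - 56.3 = -18.7
Primary income: -221.2 - 220.8 + 166.1 = -275.9
Secondary income: 201.3 - 50.9 + 63.1 = 213.5
Current account = (-18.7) + (-275.9) + 213.5 = -81.1
(Excluded from the current account — financial account: domestic pension funds' purchases of foreign equities 300.8, acquisition of a foreign subsidiary by a resident firm (outward FDI) 255.0, inward foreign direct investment in the manufacturing sector 384.1, borrowing by resident firms from foreign banks 167.5, purchases of foreign government bonds by domestic residents 258.5.)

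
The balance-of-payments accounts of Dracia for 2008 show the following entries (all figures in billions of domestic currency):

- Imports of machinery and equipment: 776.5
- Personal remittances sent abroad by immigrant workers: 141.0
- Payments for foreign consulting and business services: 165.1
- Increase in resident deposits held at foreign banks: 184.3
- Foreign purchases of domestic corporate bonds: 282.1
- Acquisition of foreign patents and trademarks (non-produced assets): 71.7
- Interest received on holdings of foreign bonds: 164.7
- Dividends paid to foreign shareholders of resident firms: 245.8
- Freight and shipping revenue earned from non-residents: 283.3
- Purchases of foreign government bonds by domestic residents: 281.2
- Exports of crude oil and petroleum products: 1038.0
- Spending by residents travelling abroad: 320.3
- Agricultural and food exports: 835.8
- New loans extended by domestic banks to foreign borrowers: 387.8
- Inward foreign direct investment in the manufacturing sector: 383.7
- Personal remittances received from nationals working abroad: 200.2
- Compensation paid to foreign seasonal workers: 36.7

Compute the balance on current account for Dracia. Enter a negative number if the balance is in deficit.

836.6

Goods: 835.8 - 776.5 + 1038.0 = 1097.3
Services: -165.1 - 320.3 + 283.3 = -202.1
Primary income: 164.7 - 245.8 - 36.7 = -117.8
Secondary income: -141.0 + 200.2 = 59.2
Current account = 1097.3 + (-202.1) + (-117.8) + 59.2 = 836.6
(Excluded from the current account — financial account: increase in resident deposits held at foreign banks 184.3, foreign purchases of domestic corporate bonds 282.1, purchases of foreign government bonds by domestic residents 281.2, new loans extended by domestic banks to foreign borrowers 387.8, inward foreign direct investment in the manufacturing sector 383.7; capital account: acquisition of foreign patents and trademarks (non-produced assets) 71.7.)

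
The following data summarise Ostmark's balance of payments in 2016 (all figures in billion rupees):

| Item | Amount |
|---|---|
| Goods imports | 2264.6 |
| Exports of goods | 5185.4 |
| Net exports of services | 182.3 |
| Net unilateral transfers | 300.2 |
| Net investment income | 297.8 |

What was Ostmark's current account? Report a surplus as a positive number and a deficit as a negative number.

Goods balance = 5185.4 - 2264.6 = 2920.8
Services balance = 182.3
Trade balance (goods + services) = 2920.8 + 182.3 = 3103.1
Net primary income = 297.8
Net secondary income = 300.2
Current account = 3103.1 + 297.8 + 300.2 = 3701.1

3701.1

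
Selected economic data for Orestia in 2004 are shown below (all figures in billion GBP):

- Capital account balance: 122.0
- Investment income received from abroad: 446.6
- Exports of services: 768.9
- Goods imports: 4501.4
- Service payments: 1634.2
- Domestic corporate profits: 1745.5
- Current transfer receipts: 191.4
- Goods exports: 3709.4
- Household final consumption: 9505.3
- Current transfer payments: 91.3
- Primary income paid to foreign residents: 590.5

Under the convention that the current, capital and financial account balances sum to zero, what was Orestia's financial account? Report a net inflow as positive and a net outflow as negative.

Goods balance = 3709.4 - 4501.4 = -792.0
Services balance = 768.9 - 1634.2 = -865.3
Trade balance (goods + services) = -792.0 + (-865.3) = -1657.3
Net primary income = 446.6 - 590.5 = -143.9
Net secondary income = 191.4 - 91.3 = 100.1
Current account = -1657.3 + (-143.9) + 100.1 = -1701.1
Financial account = -(-1701.1 + 122.0) = 1579.1

1579.1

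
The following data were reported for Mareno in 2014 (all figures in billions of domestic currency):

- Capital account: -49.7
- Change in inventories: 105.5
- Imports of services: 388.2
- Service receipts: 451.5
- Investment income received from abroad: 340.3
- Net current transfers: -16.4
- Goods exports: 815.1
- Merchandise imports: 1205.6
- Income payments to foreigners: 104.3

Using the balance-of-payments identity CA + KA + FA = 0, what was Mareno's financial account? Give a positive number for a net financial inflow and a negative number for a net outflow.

157.3

Goods balance = 815.1 - 1205.6 = -390.5
Services balance = 451.5 - 388.2 = 63.3
Trade balance (goods + services) = -390.5 + 63.3 = -327.2
Net primary income = 340.3 - 104.3 = 236.0
Net secondary income = -16.4
Current account = -327.2 + 236.0 + (-16.4) = -107.6
Financial account = -(-107.6 + (-49.7)) = 157.3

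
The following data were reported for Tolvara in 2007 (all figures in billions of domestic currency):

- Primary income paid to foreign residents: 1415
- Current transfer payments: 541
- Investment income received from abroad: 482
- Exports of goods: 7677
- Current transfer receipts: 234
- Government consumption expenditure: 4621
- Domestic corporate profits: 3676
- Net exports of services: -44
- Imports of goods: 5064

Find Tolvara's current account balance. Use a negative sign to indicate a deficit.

Goods balance = 7677 - 5064 = 2613
Services balance = -44
Trade balance (goods + services) = 2613 + (-44) = 2569
Net primary income = 482 - 1415 = -933
Net secondary income = 234 - 541 = -307
Current account = 2569 + (-933) + (-307) = 1329

1329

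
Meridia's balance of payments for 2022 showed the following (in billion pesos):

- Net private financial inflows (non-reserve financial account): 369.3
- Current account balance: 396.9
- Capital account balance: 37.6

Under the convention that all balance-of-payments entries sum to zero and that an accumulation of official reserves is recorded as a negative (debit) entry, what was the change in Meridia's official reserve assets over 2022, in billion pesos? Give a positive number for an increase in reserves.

Official reserve transactions balance = -(396.9 + 37.6 + 369.3) = -803.8
An accumulation of reserves is recorded as a debit (negative entry), so the change in the stock of reserves is the negative of that balance.
Change in official reserves = -(-803.8) = 803.8

803.8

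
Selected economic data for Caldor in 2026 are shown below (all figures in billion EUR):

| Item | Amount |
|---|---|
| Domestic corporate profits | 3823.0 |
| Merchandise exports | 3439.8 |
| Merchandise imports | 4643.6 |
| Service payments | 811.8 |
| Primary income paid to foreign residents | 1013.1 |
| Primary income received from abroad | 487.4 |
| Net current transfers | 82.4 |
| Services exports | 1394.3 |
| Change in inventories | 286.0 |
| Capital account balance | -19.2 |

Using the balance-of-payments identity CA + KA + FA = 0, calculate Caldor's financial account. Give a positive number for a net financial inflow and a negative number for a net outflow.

1083.8

Goods balance = 3439.8 - 4643.6 = -1203.8
Services balance = 1394.3 - 811.8 = 582.5
Trade balance (goods + services) = -1203.8 + 582.5 = -621.3
Net primary income = 487.4 - 1013.1 = -525.7
Net secondary income = 82.4
Current account = -621.3 + (-525.7) + 82.4 = -1064.6
Financial account = -(-1064.6 + (-19.2)) = 1083.8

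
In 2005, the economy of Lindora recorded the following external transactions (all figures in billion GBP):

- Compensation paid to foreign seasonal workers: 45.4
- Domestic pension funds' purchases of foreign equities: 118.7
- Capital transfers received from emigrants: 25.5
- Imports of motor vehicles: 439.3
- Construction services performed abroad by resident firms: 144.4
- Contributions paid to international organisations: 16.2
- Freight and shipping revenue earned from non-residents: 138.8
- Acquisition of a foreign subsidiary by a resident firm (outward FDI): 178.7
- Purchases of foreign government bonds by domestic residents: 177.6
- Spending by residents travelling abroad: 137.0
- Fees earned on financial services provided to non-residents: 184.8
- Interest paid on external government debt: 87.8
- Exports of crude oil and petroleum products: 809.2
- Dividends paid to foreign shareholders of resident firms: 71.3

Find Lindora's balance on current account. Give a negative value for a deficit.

480.2

Goods: 809.2 - 439.3 = 369.9
Services: 138.8 - 137.0 + 144.4 + 184.8 = 331.0
Primary income: -45.4 - 71.3 - 87.8 = -204.5
Secondary income: -16.2
Current account = 369.9 + 331.0 + (-204.5) + (-16.2) = 480.2
(Excluded from the current account — financial account: domestic pension funds' purchases of foreign equities 118.7, acquisition of a foreign subsidiary by a resident firm (outward FDI) 178.7, purchases of foreign government bonds by domestic residents 177.6; capital account: capital transfers received from emigrants 25.5.)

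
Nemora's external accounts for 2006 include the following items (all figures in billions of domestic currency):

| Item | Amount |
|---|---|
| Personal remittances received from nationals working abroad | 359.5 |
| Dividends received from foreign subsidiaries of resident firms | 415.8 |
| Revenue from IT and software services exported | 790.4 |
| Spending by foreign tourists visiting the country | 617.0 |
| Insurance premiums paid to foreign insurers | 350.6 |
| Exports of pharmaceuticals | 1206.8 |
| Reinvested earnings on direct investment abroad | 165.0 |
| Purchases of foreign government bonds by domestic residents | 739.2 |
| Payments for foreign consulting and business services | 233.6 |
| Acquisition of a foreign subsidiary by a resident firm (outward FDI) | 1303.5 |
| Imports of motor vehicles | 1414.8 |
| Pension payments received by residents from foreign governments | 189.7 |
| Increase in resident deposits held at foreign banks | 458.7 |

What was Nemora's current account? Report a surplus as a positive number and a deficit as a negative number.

1745.2

Goods: -1414.8 + 1206.8 = -208.0
Services: -233.6 + 790.4 - 350.6 + 617.0 = 823.2
Primary income: 415.8 + 165.0 = 580.8
Secondary income: 189.7 + 359.5 = 549.2
Current account = (-208.0) + 823.2 + 580.8 + 549.2 = 1745.2
(Excluded from the current account — financial account: purchases of foreign government bonds by domestic residents 739.2, acquisition of a foreign subsidiary by a resident firm (outward FDI) 1303.5, increase in resident deposits held at foreign banks 458.7.)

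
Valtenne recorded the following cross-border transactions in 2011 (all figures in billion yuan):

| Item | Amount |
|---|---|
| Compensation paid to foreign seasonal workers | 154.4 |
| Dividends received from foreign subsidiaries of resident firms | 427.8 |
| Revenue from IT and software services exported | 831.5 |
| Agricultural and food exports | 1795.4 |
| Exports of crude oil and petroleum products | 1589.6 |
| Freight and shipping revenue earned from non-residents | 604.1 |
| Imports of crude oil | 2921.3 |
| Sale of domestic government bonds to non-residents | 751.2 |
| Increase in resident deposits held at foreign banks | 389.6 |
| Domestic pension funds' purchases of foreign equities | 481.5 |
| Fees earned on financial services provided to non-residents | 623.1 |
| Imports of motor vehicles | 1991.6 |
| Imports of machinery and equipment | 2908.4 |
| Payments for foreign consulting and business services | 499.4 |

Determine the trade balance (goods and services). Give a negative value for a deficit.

-2877.0

Goods: -1991.6 + 1795.4 - 2921.3 + 1589.6 - 2908.4 = -4436.3
Services: -499.4 + 623.1 + 604.1 + 831.5 = 1559.3
Trade balance = -4436.3 + 1559.3 = -2877.0
(Excluded from the trade balance — primary income: compensation paid to foreign seasonal workers 154.4, dividends received from foreign subsidiaries of resident firms 427.8; financial account: sale of domestic government bonds to non-residents 751.2, increase in resident deposits held at foreign banks 389.6, domestic pension funds' purchases of foreign equities 481.5.)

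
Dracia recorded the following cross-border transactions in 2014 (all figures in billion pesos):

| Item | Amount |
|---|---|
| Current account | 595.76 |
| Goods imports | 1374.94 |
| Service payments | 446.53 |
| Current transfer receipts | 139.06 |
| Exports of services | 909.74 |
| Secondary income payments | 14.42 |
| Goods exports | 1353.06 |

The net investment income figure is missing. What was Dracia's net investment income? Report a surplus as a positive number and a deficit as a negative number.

29.79

Current account = goods balance + services balance + net primary income + net secondary income
Sum of the known components = 565.97
Net investment income = CA - (known components) = 595.76 - 565.97 = 29.79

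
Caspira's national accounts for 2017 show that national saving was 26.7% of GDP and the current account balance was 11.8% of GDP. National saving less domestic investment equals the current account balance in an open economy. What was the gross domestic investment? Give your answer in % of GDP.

I = S - CA = 26.7 - 11.8 = 14.9

14.9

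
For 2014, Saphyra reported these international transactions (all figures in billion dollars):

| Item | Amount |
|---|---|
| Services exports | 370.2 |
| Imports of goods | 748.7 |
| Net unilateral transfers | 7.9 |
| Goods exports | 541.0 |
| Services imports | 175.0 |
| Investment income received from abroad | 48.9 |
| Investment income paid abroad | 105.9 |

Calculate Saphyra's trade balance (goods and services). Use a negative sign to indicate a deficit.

Goods balance = 541.0 - 748.7 = -207.7
Services balance = 370.2 - 175.0 = 195.2
Trade balance (goods + services) = -207.7 + 195.2 = -12.5

-12.5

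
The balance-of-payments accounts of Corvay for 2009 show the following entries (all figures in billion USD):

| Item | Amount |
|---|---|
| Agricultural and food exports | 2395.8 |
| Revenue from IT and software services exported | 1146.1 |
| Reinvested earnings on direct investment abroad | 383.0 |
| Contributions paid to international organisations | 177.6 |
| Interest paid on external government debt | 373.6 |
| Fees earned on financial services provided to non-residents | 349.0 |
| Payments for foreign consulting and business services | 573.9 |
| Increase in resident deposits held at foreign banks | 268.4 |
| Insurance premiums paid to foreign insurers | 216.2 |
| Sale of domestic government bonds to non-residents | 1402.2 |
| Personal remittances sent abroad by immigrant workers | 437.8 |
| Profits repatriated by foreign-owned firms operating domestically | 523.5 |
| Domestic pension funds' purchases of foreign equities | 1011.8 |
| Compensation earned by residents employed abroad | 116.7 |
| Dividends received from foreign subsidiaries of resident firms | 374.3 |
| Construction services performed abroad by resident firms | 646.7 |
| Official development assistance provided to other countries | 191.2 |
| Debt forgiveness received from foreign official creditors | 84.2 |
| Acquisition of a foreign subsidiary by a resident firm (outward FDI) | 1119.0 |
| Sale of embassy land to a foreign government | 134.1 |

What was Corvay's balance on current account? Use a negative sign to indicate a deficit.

2917.8

Goods: 2395.8
Services: 646.7 + 349.0 - 573.9 + 1146.1 - 216.2 = 1351.7
Primary income: -373.6 + 383.0 + 116.7 + 374.3 - 523.5 = -23.1
Secondary income: -191.2 - 177.6 - 437.8 = -806.6
Current account = 2395.8 + 1351.7 + (-23.1) + (-806.6) = 2917.8
(Excluded from the current account — financial account: increase in resident deposits held at foreign banks 268.4, sale of domestic government bonds to non-residents 1402.2, domestic pension funds' purchases of foreign equities 1011.8, acquisition of a foreign subsidiary by a resident firm (outward FDI) 1119.0; capital account: debt forgiveness received from foreign official creditors 84.2, sale of embassy land to a foreign government 134.1.)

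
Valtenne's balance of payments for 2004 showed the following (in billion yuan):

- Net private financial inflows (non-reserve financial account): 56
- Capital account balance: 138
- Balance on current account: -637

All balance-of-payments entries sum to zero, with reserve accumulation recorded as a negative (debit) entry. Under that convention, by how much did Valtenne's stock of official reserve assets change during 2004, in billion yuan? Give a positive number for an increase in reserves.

-443

Official reserve transactions balance = -((-637) + 138 + 56) = 443
An accumulation of reserves is recorded as a debit (negative entry), so the change in the stock of reserves is the negative of that balance.
Change in official reserves = -(443) = -443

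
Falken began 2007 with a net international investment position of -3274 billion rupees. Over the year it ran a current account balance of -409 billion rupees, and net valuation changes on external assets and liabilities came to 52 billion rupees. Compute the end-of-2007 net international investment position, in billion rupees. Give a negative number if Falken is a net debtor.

Change in NIIP = current account + net valuation change = -409 + 52 = -357
End-of-year NIIP = -3274 + (-357) = -3631

-3631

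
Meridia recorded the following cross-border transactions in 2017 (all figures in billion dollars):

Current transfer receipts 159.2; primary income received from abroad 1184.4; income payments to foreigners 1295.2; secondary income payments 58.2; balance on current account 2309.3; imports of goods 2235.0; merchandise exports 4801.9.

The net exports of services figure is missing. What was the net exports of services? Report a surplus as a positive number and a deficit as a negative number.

Current account = goods balance + services balance + net primary income + net secondary income
Sum of the known components = 2557.1
Net exports of services = CA - (known components) = 2309.3 - 2557.1 = -247.8

-247.8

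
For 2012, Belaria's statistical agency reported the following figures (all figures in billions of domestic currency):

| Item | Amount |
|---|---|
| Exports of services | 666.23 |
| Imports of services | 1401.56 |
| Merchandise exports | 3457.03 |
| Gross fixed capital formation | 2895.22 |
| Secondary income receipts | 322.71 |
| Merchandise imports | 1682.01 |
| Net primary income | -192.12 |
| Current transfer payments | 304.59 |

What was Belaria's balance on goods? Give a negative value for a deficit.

1775.02

Goods balance = 3457.03 - 1682.01 = 1775.02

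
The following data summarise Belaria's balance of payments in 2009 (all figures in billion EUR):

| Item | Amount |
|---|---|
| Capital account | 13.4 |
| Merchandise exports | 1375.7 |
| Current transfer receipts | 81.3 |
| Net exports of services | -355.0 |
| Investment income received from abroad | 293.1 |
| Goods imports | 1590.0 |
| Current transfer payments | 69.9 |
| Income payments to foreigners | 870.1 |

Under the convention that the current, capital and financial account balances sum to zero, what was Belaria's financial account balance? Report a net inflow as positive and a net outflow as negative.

1121.5

Goods balance = 1375.7 - 1590.0 = -214.3
Services balance = -355.0
Trade balance (goods + services) = -214.3 + (-355.0) = -569.3
Net primary income = 293.1 - 870.1 = -577.0
Net secondary income = 81.3 - 69.9 = 11.4
Current account = -569.3 + (-577.0) + 11.4 = -1134.9
Financial account = -(-1134.9 + 13.4) = 1121.5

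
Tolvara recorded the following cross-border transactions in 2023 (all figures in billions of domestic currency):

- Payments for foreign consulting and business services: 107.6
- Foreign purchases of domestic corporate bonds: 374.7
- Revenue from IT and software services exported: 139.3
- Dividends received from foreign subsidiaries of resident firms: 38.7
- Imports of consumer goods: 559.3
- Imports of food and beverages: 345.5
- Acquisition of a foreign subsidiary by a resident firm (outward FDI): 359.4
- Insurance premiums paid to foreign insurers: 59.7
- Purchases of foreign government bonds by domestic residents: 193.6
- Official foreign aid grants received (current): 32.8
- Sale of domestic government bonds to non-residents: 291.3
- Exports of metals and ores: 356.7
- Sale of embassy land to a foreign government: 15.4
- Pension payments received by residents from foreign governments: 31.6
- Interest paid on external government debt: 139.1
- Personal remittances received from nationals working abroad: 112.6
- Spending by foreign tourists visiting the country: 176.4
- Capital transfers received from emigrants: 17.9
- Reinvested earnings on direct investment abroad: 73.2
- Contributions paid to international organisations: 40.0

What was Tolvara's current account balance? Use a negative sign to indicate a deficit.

Goods: -559.3 - 345.5 + 356.7 = -548.1
Services: 176.4 + 139.3 - 59.7 - 107.6 = 148.4
Primary income: -139.1 + 38.7 + 73.2 = -27.2
Secondary income: 32.8 - 40.0 + 31.6 + 112.6 = 137.0
Current account = (-548.1) + 148.4 + (-27.2) + 137.0 = -289.9
(Excluded from the current account — financial account: foreign purchases of domestic corporate bonds 374.7, acquisition of a foreign subsidiary by a resident firm (outward FDI) 359.4, purchases of foreign government bonds by domestic residents 193.6, sale of domestic government bonds to non-residents 291.3; capital account: sale of embassy land to a foreign government 15.4, capital transfers received from emigrants 17.9.)

-289.9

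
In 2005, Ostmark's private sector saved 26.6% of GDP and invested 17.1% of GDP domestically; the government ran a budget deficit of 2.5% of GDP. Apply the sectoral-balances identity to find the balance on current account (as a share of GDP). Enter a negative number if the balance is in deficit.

7.0

By the sectoral-balances identity, CA = (S_private - I) + (T - G).
Private balance = 26.6 - 17.1 = 9.5
Government balance (T - G) = -2.5
CA = 9.5 + (-2.5) = 7.0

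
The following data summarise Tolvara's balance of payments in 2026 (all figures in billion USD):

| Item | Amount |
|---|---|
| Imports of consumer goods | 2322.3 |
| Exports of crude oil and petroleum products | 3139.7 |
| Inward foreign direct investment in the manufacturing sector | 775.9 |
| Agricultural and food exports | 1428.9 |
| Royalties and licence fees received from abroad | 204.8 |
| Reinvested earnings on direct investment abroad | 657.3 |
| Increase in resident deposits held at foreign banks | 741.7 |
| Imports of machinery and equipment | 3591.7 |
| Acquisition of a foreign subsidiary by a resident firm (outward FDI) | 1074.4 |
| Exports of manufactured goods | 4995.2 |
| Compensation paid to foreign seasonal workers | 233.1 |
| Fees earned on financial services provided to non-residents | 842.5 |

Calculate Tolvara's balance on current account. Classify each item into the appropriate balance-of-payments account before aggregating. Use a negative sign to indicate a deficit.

5121.3

Goods: 3139.7 + 4995.2 - 3591.7 + 1428.9 - 2322.3 = 3649.8
Services: 204.8 + 842.5 = 1047.3
Primary income: -233.1 + 657.3 = 424.2
Current account = 3649.8 + 1047.3 + 424.2 = 5121.3
(Excluded from the current account — financial account: inward foreign direct investment in the manufacturing sector 775.9, increase in resident deposits held at foreign banks 741.7, acquisition of a foreign subsidiary by a resident firm (outward FDI) 1074.4.)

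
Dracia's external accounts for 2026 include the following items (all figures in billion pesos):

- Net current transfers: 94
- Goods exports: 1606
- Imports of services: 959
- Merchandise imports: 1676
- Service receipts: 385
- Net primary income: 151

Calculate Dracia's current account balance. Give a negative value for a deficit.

-399

Goods balance = 1606 - 1676 = -70
Services balance = 385 - 959 = -574
Trade balance (goods + services) = -70 + (-574) = -644
Net primary income = 151
Net secondary income = 94
Current account = -644 + 151 + 94 = -399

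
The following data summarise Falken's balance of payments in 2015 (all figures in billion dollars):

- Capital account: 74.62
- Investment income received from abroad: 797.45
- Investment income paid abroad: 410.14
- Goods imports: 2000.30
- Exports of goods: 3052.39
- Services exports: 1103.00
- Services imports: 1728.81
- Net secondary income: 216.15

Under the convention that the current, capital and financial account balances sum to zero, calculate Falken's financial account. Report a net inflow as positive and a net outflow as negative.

Goods balance = 3052.39 - 2000.30 = 1052.09
Services balance = 1103.00 - 1728.81 = -625.81
Trade balance (goods + services) = 1052.09 + (-625.81) = 426.28
Net primary income = 797.45 - 410.14 = 387.31
Net secondary income = 216.15
Current account = 426.28 + 387.31 + 216.15 = 1029.74
Financial account = -(1029.74 + 74.62) = -1104.36

-1104.36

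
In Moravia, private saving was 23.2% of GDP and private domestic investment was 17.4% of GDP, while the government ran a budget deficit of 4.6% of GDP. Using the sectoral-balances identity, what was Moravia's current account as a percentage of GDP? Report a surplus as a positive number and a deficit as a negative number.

By the sectoral-balances identity, CA = (S_private - I) + (T - G).
Private balance = 23.2 - 17.4 = 5.8
Government balance (T - G) = -4.6
CA = 5.8 + (-4.6) = 1.2

1.2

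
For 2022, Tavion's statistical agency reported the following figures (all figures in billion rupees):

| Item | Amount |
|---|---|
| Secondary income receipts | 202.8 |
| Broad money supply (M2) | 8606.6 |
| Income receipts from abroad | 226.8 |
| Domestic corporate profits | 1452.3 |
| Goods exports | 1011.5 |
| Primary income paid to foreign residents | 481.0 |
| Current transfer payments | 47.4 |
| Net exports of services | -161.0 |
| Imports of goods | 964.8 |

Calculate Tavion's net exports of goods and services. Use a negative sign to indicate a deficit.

-114.3

Goods balance = 1011.5 - 964.8 = 46.7
Services balance = -161.0
Trade balance (goods + services) = 46.7 + (-161.0) = -114.3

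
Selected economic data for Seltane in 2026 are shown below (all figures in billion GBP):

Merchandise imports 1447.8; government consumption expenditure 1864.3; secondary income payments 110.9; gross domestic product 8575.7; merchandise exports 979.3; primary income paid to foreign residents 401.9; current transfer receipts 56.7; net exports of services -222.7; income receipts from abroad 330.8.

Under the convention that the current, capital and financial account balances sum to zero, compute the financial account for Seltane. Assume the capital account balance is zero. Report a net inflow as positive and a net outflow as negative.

816.5

Goods balance = 979.3 - 1447.8 = -468.5
Services balance = -222.7
Trade balance (goods + services) = -468.5 + (-222.7) = -691.2
Net primary income = 330.8 - 401.9 = -71.1
Net secondary income = 56.7 - 110.9 = -54.2
Current account = -691.2 + (-71.1) + (-54.2) = -816.5
Financial account = -(-816.5) = 816.5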